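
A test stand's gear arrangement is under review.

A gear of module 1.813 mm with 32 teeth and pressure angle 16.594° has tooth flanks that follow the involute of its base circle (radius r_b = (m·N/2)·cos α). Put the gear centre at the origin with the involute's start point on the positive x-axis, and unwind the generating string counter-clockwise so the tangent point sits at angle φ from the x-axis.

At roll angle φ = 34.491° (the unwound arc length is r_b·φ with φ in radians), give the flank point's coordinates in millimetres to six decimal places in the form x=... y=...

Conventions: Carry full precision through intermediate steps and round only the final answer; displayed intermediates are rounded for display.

x=32.389742 y=1.949175

recognized (one wheel, involute flank): single-mesh tooth geometry, m = 1.813, N = 32
pitch radius r_p = m·N/2 = 1.813·32/2 = 29.008000
base radius r_b = r_p·cos α = 29.008000·cos 16.594° = 27.799889
roll angle φ = 34.491° = 0.60198151 rad
x = r_b·(cos φ + φ·sin φ) = 32.389742
y = r_b·(sin φ − φ·cos φ) = 1.949175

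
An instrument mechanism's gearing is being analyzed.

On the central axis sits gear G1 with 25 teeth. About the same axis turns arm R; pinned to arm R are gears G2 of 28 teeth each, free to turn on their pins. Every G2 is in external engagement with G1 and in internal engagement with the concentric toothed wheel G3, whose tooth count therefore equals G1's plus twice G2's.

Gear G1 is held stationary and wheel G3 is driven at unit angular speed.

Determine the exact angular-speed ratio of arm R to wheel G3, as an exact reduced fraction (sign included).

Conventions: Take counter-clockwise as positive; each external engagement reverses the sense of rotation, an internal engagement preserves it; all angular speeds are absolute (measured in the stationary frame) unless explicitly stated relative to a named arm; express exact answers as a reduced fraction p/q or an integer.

81/106

planetary set (25T centre, 28T on arm, 81T internal) — Willis relation
ring teeth: 25 + 2·28 = 81
25(ω_sun−ω_arm) = −81(ω_ring−ω_arm),  ω_sun = 0, ω_ring = 1
25(0−ω_arm) = −81(1−ω_arm)  ⇒  106·ω_arm = 81  ⇒  ω_arm = 81/106
ω_out/ω_in = 81/106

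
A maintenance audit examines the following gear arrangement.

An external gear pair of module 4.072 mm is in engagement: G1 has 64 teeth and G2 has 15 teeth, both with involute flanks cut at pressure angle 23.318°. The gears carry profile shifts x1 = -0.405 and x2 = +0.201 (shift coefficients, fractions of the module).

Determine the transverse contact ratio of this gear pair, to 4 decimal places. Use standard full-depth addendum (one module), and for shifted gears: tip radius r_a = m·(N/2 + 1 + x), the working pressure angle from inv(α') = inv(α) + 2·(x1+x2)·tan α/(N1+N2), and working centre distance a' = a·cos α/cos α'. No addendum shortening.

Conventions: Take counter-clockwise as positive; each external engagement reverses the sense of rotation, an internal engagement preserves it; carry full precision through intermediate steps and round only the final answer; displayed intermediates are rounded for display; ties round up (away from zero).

class = single-mesh tooth geometry [involute pair 64T × 15T, m = 4.072]
base radii: r_b1 = 119.661039, r_b2 = 28.045556
tip radii: r_a1 = 132.726840, r_a2 = 35.430472
inv(α') = inv(23.318°) + 2·(-0.405+0.201)·tan α/(64+15) = 0.02183851  ⇒  α' = 22.60763°
a' = a·cos α / cos α' = 160.8440·cos 23.318°/cos 22.60763° = 160.001251
action lengths: √(r_a1²−r_b1²) = 57.425166, √(r_a2²−r_b2²) = 21.650985
base pitch p_b = π·m·cos α = 11.747695
CR = (57.425166 + 21.650985 − 160.001251·sin 22.60763°)/11.747695 = 1.495505
contact ratio ≈ 1.4955

1.4955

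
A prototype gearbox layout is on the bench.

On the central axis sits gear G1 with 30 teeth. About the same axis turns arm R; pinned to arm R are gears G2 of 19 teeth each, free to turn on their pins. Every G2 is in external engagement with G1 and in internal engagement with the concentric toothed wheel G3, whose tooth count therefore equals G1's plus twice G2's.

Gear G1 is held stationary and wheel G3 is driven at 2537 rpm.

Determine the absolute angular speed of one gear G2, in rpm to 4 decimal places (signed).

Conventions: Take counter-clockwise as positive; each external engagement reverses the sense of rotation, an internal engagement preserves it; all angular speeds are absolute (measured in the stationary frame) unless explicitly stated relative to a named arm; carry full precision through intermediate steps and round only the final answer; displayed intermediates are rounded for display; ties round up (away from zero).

class = planetary set [G3 = 30+2·19 = 68; Willis about the carrier]
normalise by the input: solve with ω_ring = 1, then scale by 2537 rpm
ring teeth: 30 + 2·19 = 68
30(ω_sun−ω_arm) = −68(ω_ring−ω_arm),  ω_sun = 0, ω_ring = 1
30(0−ω_arm) = −68(1−ω_arm)  ⇒  98·ω_arm = 68  ⇒  ω_arm = 34/49
sun–planet mesh: 30·(0−34/49) = −19·(ω_p−ω_arm)  ⇒  ω_p−ω_arm = 1020/931
ω_p = 34/49 + 1020/931 = 34/19
scale: ω_p = 34/19 × 2537 rpm = +4539.8947 rpm

+4539.8947 rpm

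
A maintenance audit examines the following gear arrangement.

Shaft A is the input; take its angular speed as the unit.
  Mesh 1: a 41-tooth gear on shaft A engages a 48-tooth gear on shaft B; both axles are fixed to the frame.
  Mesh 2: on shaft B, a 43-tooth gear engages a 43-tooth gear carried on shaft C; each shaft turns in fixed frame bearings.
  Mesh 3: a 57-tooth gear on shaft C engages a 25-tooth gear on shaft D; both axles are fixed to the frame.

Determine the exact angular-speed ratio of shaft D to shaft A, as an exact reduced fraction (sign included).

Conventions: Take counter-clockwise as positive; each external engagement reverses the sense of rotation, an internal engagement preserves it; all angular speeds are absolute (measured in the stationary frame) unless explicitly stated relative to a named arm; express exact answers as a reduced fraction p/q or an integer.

class = fixed-axis compound train [3 meshes; 3 ratios multiply, 3 sense flips]
mesh 1 [41T→48T]: running ratio 41/48, sense −
mesh 2 [43T→43T]: running ratio 41/48, sense +
mesh 3 [57T→25T]: running ratio 779/400, sense −
ω_out/ω_in = -779/400

-779/400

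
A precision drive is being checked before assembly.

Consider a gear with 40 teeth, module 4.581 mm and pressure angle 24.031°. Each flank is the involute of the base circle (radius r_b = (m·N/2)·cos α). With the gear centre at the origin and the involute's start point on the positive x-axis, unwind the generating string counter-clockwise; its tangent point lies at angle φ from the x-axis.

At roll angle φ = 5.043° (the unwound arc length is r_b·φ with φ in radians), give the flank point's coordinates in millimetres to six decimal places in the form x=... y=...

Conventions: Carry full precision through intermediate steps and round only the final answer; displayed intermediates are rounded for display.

x=84.002362 y=0.019005

single-mesh involute tooth geometry (40T wheel at module 4.581)
pitch radius r_p = m·N/2 = 4.581·40/2 = 91.620000
base radius r_b = r_p·cos α = 91.620000·cos 24.031° = 83.678860
roll angle φ = 5.043° = 0.08801695 rad
x = r_b·(cos φ + φ·sin φ) = 84.002362
y = r_b·(sin φ − φ·cos φ) = 0.019005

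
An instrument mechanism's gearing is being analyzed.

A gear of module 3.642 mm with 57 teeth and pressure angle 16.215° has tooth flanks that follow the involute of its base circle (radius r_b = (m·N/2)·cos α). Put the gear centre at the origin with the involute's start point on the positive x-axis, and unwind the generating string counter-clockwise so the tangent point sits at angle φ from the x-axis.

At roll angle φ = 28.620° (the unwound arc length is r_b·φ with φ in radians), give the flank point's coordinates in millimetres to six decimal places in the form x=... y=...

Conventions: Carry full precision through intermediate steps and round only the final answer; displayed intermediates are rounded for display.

class = single-mesh tooth geometry [base-circle involute, m = 3.642, 57T]
pitch radius r_p = m·N/2 = 3.642·57/2 = 103.797000
base radius r_b = r_p·cos α = 103.797000·cos 16.215° = 99.668019
roll angle φ = 28.620° = 0.49951323 rad
x = r_b·(cos φ + φ·sin φ) = 111.337332
y = r_b·(sin φ − φ·cos φ) = 4.038317

x=111.337332 y=4.038317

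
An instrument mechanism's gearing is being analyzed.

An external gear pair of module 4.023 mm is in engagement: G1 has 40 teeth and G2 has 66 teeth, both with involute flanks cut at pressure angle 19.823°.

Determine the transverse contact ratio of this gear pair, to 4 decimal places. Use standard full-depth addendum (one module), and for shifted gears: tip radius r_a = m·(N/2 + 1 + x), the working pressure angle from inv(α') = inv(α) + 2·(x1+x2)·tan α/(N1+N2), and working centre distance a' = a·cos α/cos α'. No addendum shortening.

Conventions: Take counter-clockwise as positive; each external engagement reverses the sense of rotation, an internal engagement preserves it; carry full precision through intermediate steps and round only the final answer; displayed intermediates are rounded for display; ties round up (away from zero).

class = single-mesh tooth geometry [involute pair 40T × 66T, m = 4.023]
base radii: r_b1 = 75.692320, r_b2 = 124.892328
tip radii: r_a1 = 84.483000, r_a2 = 136.782000
no profile shift: α' = α, a' = a
action lengths: √(r_a1²−r_b1²) = 37.523993, √(r_a2²−r_b2²) = 55.778329
base pitch p_b = π·m·cos α = 11.889722
CR = (37.523993 + 55.778329 − 213.219000·sin 19.82300°)/11.889722 = 1.765932
contact ratio ≈ 1.7659

1.7659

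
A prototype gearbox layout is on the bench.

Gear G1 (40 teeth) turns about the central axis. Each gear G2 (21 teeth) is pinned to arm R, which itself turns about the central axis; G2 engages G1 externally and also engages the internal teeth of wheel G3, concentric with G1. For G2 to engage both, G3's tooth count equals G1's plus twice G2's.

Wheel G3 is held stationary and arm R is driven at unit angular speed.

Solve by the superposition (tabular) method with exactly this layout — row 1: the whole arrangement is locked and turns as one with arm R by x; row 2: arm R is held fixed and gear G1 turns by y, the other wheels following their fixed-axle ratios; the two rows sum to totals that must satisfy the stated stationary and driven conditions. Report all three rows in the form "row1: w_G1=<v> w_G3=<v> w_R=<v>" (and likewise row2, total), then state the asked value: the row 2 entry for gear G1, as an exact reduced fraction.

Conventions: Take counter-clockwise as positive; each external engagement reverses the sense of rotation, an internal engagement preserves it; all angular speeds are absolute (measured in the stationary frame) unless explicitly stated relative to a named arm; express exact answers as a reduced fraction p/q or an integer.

class = planetary set [G3 = 40+2·21 = 82; Willis about the carrier]
row 1 — lock + rotate with arm: ω_sun = ω_ring = ω_arm = x
row 2 — arm fixed, fixed-axis ratios: sun y, ring −(40/82)·y, arm 0
boundary: total ω_ring = x − (40/82)·y = 0 and total ω_arm = x = 1  ⇒  y = 41/20, x = 1
row 2 ring = −(40/82)·41/20 = -1
totals (row 1 + row 2): sun 1 + 41/20 = 61/20, ring 1 + (-1) = 0, arm 1 + 0 = 1
asked cell (row2, sun) = 41/20

row1: w_G1=1 w_G3=1 w_R=1
row2: w_G1=41/20 w_G3=-1 w_R=0
total: w_G1=61/20 w_G3=0 w_R=1
asked value: 41/20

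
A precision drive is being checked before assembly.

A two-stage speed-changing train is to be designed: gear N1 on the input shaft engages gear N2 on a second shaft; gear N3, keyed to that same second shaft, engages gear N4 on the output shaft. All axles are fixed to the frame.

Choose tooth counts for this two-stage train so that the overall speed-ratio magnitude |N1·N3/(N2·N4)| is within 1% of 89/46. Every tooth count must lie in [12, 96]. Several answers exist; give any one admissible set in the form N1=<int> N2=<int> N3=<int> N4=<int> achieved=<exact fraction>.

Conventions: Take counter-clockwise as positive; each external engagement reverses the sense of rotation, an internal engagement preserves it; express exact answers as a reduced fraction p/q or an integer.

design class (target 89/46): fixed-axis compound train
target = 89/46 in lowest terms: an exact hit needs N1·N3 = k·89 and N2·N4 = k·46 for one integer k, every count in [12, 96]; additionally prefer no 1:1 stage (N1 ≠ N2, N3 ≠ N4)
k = 1…11: no 1:1-free in-range split of k·89 and k·46 into factor pairs; take k = 12
k = 12: N1·N3 = 1068 = 12·89, N2·N4 = 552 = 46·12
achieved = 12·89/(46·12) = 89/46; |achieved − target| = 0 ≤ 89/4600 ✓

N1=12 N2=46 N3=89 N4=12 achieved=89/46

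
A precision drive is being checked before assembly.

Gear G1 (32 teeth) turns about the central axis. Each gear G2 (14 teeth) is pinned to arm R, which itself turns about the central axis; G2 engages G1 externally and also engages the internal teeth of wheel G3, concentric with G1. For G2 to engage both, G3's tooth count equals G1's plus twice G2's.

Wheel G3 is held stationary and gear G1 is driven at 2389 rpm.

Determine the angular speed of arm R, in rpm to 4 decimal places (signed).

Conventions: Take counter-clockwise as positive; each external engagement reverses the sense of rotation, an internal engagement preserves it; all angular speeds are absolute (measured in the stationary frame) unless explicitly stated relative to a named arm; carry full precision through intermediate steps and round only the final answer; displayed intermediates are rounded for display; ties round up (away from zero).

class = planetary set [G3 = 32+2·14 = 60; Willis about the carrier]
normalise by the input: solve with ω_sun = 1, then scale by 2389 rpm
ring teeth: 32 + 2·14 = 60
32(ω_sun−ω_arm) = −60(ω_ring−ω_arm),  ω_ring = 0, ω_sun = 1
32(1−ω_arm) = −60(0−ω_arm)  ⇒  92·ω_arm = 32  ⇒  ω_arm = 8/23
scale: ω_arm = 8/23 × 2389 rpm = +830.9565 rpm

+830.9565 rpm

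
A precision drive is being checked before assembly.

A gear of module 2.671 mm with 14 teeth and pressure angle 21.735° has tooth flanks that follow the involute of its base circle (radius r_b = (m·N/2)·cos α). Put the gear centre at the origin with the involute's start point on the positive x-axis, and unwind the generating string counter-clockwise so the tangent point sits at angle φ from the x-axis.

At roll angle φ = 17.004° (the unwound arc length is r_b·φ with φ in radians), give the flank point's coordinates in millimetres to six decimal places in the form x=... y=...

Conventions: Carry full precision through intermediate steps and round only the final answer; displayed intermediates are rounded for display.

class = single-mesh tooth geometry [base-circle involute, m = 2.671, 14T]
pitch radius r_p = m·N/2 = 2.671·14/2 = 18.697000
base radius r_b = r_p·cos α = 18.697000·cos 21.735° = 17.367765
roll angle φ = 17.004° = 0.29677579 rad
x = r_b·(cos φ + φ·sin φ) = 18.115847
y = r_b·(sin φ − φ·cos φ) = 0.149995

x=18.115847 y=0.149995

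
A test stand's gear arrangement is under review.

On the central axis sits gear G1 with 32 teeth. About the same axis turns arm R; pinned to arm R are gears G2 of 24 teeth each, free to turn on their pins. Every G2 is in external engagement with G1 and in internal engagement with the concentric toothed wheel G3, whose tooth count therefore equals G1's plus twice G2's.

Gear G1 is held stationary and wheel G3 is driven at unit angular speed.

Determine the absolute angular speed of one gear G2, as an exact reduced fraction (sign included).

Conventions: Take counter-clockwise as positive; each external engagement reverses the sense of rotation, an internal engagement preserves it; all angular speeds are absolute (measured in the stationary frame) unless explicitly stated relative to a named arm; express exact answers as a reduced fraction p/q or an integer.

5/3

topology: planetary set — G1 32T / G2 24T / G3 80T, arm = carrier (Willis)
ring teeth: 32 + 2·24 = 80
32(ω_sun−ω_arm) = −80(ω_ring−ω_arm),  ω_sun = 0, ω_ring = 1
32(0−ω_arm) = −80(1−ω_arm)  ⇒  112·ω_arm = 80  ⇒  ω_arm = 5/7
sun–planet mesh: 32·(0−5/7) = −24·(ω_p−ω_arm)  ⇒  ω_p−ω_arm = 20/21
ω_p = 5/7 + 20/21 = 5/3
exact speed ratio = 5/3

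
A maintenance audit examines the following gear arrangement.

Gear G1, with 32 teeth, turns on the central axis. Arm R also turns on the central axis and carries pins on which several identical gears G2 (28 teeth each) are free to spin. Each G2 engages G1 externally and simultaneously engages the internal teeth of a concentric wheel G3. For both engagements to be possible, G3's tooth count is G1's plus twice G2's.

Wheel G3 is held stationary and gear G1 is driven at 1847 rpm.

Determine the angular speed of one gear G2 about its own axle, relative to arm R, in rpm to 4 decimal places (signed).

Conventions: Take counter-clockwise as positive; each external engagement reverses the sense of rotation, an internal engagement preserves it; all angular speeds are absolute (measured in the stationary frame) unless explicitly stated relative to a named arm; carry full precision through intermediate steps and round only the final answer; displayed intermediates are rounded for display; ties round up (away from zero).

-1547.9619 rpm

topology: planetary set — G1 32T / G2 28T / G3 88T, arm = carrier (Willis)
normalise by the input: solve with ω_sun = 1, then scale by 1847 rpm
ring teeth: 32 + 2·28 = 88
32(ω_sun−ω_arm) = −88(ω_ring−ω_arm),  ω_ring = 0, ω_sun = 1
32(1−ω_arm) = −88(0−ω_arm)  ⇒  120·ω_arm = 32  ⇒  ω_arm = 4/15
sun–planet mesh: 32·(1−4/15) = −28·(ω_p−ω_arm)  ⇒  ω_p−ω_arm = -88/105
scale: ω_p−ω_arm = -88/105 × 1847 rpm = -1547.9619 rpm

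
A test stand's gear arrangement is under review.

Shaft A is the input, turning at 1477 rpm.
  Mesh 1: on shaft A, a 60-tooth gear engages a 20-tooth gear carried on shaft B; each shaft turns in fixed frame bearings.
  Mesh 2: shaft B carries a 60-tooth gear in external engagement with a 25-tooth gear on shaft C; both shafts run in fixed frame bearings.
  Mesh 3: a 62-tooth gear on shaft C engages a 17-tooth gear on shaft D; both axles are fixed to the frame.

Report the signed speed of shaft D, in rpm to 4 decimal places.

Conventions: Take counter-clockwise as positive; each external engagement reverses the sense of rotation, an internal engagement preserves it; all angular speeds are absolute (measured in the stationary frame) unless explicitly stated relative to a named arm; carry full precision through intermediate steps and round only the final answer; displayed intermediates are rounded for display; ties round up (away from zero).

-38784.2824 rpm

recognized (4 fixed axles, 3 meshes): fixed-axis compound train
mesh 1 [60T→20T]: ω = 1477.0000×60/20 = 4431.0000 rpm, sense flips to −
mesh 2 [60T→25T]: ω = 4431.0000×60/25 = 10634.4000 rpm, sense flips to +
mesh 3 [62T→17T]: ω = 10634.4000×62/17 = 38784.2824 rpm, sense flips to −
signed output speed = -38784.2824 rpm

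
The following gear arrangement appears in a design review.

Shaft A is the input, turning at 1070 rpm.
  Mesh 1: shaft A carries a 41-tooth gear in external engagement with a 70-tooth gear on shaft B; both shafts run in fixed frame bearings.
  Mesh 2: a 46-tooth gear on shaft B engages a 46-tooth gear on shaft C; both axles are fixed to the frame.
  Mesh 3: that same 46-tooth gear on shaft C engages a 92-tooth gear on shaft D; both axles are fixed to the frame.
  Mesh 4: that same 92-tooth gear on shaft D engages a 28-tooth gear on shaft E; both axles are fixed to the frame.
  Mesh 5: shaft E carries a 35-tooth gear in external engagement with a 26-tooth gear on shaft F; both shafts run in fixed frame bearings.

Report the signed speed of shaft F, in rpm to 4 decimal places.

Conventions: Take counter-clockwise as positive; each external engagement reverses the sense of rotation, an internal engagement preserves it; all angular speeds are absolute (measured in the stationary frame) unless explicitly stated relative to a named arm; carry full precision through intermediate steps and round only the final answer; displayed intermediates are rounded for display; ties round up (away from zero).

class = fixed-axis compound train [5 meshes; 5 ratios multiply, 5 sense flips]
mesh 1 [41T→70T]: ω = 1070.0000×41/70 = 626.7143 rpm, sense flips to −
mesh 2 [46T→46T]: ω = 626.7143×46/46 = 626.7143 rpm, sense flips to +
mesh 3 [46T→92T]: ω = 626.7143×46/92 = 313.3571 rpm, sense flips to −
mesh 4 [92T→28T]: ω = 313.3571×92/28 = 1029.6020 rpm, sense flips to +
mesh 5 [35T→26T]: ω = 1029.6020×35/26 = 1386.0027 rpm, sense flips to −
signed output speed = -1386.0027 rpm

-1386.0027 rpm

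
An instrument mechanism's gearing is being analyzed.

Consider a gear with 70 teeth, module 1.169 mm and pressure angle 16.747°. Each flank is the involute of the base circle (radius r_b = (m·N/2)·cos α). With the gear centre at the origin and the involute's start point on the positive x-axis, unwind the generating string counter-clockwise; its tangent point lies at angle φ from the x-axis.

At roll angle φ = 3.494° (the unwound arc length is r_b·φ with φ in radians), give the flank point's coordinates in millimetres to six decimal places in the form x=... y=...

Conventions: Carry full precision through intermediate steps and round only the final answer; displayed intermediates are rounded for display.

x=39.252432 y=0.002961

single-mesh involute tooth geometry (70T wheel at module 1.169)
pitch radius r_p = m·N/2 = 1.169·70/2 = 40.915000
base radius r_b = r_p·cos α = 40.915000·cos 16.747° = 39.179650
roll angle φ = 3.494° = 0.06098180 rad
x = r_b·(cos φ + φ·sin φ) = 39.252432
y = r_b·(sin φ − φ·cos φ) = 0.002961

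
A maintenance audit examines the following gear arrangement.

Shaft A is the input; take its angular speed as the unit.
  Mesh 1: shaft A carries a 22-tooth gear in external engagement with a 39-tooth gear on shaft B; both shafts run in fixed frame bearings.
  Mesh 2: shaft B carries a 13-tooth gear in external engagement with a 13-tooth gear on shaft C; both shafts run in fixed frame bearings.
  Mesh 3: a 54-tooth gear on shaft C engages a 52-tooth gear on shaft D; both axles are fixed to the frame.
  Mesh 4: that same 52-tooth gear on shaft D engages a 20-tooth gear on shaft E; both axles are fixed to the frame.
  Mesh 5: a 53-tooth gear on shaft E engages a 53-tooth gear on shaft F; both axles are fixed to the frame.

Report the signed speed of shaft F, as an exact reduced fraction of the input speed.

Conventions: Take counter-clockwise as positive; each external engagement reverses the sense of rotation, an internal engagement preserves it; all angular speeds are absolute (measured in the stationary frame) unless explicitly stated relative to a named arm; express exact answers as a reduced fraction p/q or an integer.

-99/65

5-mesh fixed-axis compound train (all bearings frame-fixed)
mesh 1 [22T→39T]: |ω|/ω_in = 1×22/39 = 22/39, sense flips to −
mesh 2 [13T→13T]: |ω|/ω_in = (22/39)×13/13 = 22/39, sense flips to +
mesh 3 [54T→52T]: |ω|/ω_in = (22/39)×54/52 = 99/169, sense flips to −
mesh 4 [52T→20T]: |ω|/ω_in = (99/169)×52/20 = 99/65, sense flips to +
mesh 5 [53T→53T]: |ω|/ω_in = (99/65)×53/53 = 99/65, sense flips to −
signed output speed (× input speed) = -99/65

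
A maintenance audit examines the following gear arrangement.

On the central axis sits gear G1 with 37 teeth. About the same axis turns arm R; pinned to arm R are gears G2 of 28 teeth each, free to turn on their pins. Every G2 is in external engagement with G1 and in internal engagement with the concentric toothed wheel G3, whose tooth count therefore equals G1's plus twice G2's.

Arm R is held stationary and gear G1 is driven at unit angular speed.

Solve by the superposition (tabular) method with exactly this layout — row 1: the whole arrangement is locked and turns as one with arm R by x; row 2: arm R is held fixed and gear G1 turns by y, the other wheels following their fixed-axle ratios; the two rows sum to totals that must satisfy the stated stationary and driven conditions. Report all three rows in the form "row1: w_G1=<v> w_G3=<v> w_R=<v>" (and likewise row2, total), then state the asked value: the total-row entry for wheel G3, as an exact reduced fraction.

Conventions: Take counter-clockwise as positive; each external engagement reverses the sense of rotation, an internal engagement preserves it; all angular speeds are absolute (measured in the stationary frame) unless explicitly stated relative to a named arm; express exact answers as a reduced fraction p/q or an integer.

row1: w_G1=0 w_G3=0 w_R=0
row2: w_G1=1 w_G3=-37/93 w_R=0
total: w_G1=1 w_G3=-37/93 w_R=0
asked value: -37/93

planetary set (37T centre, 28T on arm, 93T internal) — Willis relation
superposition row 1 [locked train]: every member turns x
row 2 — arm fixed, fixed-axis ratios: sun y, ring −(37/93)·y, arm 0
boundary: total ω_arm = x = 0 and total ω_sun = x + y = 1  ⇒  y = 1, x = 0
row 2 ring = −(37/93)·1 = -37/93
totals (row 1 + row 2): sun 0 + 1 = 1, ring 0 + (-37/93) = -37/93, arm 0 + 0 = 0
asked cell (total, ring) = -37/93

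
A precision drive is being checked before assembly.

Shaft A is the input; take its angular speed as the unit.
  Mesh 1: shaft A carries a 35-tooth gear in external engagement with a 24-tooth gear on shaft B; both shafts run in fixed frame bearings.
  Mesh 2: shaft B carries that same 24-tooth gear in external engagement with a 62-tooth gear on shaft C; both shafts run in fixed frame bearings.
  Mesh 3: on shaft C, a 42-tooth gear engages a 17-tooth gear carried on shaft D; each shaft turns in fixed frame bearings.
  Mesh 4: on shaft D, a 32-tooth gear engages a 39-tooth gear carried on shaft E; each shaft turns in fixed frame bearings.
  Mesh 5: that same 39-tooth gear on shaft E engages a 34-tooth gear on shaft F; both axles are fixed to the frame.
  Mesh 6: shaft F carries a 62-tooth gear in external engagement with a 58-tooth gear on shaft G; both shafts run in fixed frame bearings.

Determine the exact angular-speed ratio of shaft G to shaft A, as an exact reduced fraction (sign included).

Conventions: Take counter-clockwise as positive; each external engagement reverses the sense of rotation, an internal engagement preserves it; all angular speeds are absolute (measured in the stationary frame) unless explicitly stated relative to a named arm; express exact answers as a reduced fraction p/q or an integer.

11760/8381

class = fixed-axis compound train [6 meshes; 6 ratios multiply, 6 sense flips]
mesh 1 [35T→24T]: running ratio 35/24, sense −
mesh 2 [24T→62T]: running ratio 35/62, sense +
mesh 3 [42T→17T]: running ratio 735/527, sense −
mesh 4 [32T→39T]: running ratio 7840/6851, sense +
mesh 5 [39T→34T]: running ratio 11760/8959, sense −
mesh 6 [62T→58T]: running ratio 11760/8381, sense +
ω_out/ω_in = 11760/8381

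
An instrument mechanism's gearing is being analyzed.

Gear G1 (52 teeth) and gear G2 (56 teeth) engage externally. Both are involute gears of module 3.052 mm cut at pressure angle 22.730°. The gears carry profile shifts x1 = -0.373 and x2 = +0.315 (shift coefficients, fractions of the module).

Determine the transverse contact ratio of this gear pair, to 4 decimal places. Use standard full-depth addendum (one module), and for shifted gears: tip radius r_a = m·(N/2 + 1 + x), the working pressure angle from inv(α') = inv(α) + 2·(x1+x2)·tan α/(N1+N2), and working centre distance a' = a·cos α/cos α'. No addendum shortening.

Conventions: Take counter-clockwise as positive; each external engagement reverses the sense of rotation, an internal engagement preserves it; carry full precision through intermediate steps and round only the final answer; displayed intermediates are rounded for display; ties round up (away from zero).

1.6324

topology: single-mesh involute geometry — m = 3.052, 52T/56T pair
base radii: r_b1 = 73.189199, r_b2 = 78.819137
tip radii: r_a1 = 81.265604, r_a2 = 89.469380
inv(α') = inv(22.730°) + 2·(-0.373+0.315)·tan α/(52+56) = 0.02176112  ⇒  α' = 22.58203°
a' = a·cos α / cos α' = 164.8080·cos 22.730°/cos 22.58203° = 164.630437
action lengths: √(r_a1²−r_b1²) = 35.319111, √(r_a2²−r_b2²) = 42.335725
base pitch p_b = π·m·cos α = 8.843486
CR = (35.319111 + 42.335725 − 164.630437·sin 22.58203°)/8.843486 = 1.632365
contact ratio ≈ 1.6324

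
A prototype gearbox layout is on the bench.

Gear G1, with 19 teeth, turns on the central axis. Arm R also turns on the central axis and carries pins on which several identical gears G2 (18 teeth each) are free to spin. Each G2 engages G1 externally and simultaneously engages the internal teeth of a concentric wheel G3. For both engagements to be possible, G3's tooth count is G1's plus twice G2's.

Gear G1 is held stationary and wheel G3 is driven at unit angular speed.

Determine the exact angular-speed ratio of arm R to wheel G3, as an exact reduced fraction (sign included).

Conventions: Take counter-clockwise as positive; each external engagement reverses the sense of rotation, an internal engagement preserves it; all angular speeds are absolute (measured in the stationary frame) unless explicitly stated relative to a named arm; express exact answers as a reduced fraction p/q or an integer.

55/74

recognized (axles ride arm R): planetary set, 19/18/55 teeth
ring teeth: 19 + 2·18 = 55
19(ω_sun−ω_arm) = −55(ω_ring−ω_arm),  ω_sun = 0, ω_ring = 1
19(0−ω_arm) = −55(1−ω_arm)  ⇒  74·ω_arm = 55  ⇒  ω_arm = 55/74
ω_out/ω_in = 55/74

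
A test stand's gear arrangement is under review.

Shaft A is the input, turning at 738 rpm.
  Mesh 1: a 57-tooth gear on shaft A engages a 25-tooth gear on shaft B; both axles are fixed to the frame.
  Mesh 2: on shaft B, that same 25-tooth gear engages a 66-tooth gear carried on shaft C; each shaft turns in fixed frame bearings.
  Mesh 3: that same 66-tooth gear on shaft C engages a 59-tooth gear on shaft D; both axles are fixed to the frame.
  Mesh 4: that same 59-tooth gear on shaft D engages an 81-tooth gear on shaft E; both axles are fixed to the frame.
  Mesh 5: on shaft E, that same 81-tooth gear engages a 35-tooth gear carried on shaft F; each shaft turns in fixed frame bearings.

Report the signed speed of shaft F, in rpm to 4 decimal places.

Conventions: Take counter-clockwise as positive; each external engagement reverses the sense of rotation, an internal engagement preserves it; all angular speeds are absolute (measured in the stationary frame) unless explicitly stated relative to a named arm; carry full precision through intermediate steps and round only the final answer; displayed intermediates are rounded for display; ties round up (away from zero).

-1201.8857 rpm

class = fixed-axis compound train [5 meshes; 5 ratios multiply, 5 sense flips]
mesh 1 [57T→25T]: ω = 738.0000×57/25 = 1682.6400 rpm, sense flips to −
mesh 2 [25T→66T]: ω = 1682.6400×25/66 = 637.3636 rpm, sense flips to +
mesh 3 [66T→59T]: ω = 637.3636×66/59 = 712.9831 rpm, sense flips to −
mesh 4 [59T→81T]: ω = 712.9831×59/81 = 519.3333 rpm, sense flips to +
mesh 5 [81T→35T]: ω = 519.3333×81/35 = 1201.8857 rpm, sense flips to −
signed output speed = -1201.8857 rpm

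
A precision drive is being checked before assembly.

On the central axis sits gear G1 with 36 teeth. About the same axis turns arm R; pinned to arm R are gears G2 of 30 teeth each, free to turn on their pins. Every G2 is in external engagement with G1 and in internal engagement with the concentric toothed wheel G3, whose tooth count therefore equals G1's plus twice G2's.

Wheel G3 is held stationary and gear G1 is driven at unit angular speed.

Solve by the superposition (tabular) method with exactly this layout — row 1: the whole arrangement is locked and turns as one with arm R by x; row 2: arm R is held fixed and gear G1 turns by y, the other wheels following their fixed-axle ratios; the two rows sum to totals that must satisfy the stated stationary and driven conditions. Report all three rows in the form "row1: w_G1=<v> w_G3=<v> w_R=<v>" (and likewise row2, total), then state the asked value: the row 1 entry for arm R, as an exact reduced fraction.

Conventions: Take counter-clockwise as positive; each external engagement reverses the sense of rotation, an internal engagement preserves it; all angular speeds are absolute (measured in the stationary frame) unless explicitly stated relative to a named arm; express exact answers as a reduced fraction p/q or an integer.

row1: w_G1=3/11 w_G3=3/11 w_R=3/11
row2: w_G1=8/11 w_G3=-3/11 w_R=0
total: w_G1=1 w_G3=0 w_R=3/11
asked value: 3/11

recognized (axles ride arm R): planetary set, 36/30/96 teeth
row 1: whole set turns with the arm by x
superposition row 2 [arm held]: sun y, ring −(36/96)·y, arm 0
boundary: total ω_ring = x − (36/96)·y = 0 and total ω_sun = x + y = 1  ⇒  y = 8/11, x = 3/11
row 2 ring = −(36/96)·8/11 = -3/11
totals (row 1 + row 2): sun 3/11 + 8/11 = 1, ring 3/11 + (-3/11) = 0, arm 3/11 + 0 = 3/11
asked cell (row1, arm) = 3/11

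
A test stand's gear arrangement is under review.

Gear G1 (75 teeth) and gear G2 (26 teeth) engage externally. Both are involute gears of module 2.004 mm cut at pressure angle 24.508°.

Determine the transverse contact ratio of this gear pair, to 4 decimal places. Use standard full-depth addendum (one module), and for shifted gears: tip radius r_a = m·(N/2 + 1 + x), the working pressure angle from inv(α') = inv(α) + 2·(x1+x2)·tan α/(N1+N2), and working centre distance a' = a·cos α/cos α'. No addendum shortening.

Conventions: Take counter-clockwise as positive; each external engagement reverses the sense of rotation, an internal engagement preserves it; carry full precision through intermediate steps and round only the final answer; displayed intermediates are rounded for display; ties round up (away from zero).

1.5296

recognized (one external pair, fixed centres): single-mesh tooth geometry, m = 2.004, N1 = 75, N2 = 26
base radii: r_b1 = 68.379237, r_b2 = 23.704802
tip radii: r_a1 = 77.154000, r_a2 = 28.056000
no profile shift: α' = α, a' = a
action lengths: √(r_a1²−r_b1²) = 35.735411, √(r_a2²−r_b2²) = 15.007381
base pitch p_b = π·m·cos α = 5.728526
CR = (35.735411 + 15.007381 − 101.202000·sin 24.50800°)/5.728526 = 1.529564
contact ratio ≈ 1.5296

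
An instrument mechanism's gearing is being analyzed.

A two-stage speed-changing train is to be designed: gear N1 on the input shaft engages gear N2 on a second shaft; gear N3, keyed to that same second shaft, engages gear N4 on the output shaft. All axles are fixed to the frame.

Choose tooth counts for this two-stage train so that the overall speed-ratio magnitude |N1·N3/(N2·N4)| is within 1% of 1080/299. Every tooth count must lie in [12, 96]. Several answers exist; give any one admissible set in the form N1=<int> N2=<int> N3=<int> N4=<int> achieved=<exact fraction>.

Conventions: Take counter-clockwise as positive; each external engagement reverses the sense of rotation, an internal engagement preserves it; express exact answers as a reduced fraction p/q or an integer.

topology: fixed-axis compound train — 2 stages, target 1080/299
target = 1080/299 in lowest terms: an exact hit needs N1·N3 = k·1080 and N2·N4 = k·299 for one integer k, every count in [12, 96]; additionally prefer no 1:1 stage (N1 ≠ N2, N3 ≠ N4)
k = 1: N1·N3 = 1080 = 12·90, N2·N4 = 299 = 13·23
achieved = 12·90/(13·23) = 1080/299; |achieved − target| = 0 ≤ 54/1495 ✓

N1=12 N2=13 N3=90 N4=23 achieved=1080/299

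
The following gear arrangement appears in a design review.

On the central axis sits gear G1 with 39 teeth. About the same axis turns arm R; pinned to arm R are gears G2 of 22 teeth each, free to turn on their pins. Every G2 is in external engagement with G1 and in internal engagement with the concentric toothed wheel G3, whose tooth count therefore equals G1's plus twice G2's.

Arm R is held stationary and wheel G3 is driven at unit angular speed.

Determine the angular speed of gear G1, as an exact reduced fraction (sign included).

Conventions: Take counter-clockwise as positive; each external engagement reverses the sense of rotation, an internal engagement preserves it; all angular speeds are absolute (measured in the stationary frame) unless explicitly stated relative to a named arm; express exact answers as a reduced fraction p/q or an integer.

-83/39

topology: planetary set — G1 39T / G2 22T / G3 83T, arm = carrier (Willis)
ring teeth: 39 + 2·22 = 83
39(ω_sun−ω_arm) = −83(ω_ring−ω_arm),  ω_arm = 0, ω_ring = 1
ω_sun = 0 − (83/39)(1−0) = -83/39
exact speed ratio = -83/39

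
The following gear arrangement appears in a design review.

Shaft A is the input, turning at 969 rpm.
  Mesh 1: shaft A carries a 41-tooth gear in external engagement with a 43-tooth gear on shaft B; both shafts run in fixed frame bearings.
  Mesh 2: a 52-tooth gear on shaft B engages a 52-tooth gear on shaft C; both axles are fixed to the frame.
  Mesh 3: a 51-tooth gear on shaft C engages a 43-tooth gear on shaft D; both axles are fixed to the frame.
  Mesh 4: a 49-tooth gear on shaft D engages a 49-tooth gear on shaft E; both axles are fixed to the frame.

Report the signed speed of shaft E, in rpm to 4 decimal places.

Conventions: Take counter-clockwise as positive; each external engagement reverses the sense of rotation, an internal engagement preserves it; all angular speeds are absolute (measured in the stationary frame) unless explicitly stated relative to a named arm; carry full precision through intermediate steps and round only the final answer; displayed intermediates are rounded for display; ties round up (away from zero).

4-mesh fixed-axis compound train (all bearings frame-fixed)
mesh 1 [41T→43T]: ω = 969.0000×41/43 = 923.9302 rpm, sense flips to −
mesh 2 [52T→52T]: ω = 923.9302×52/52 = 923.9302 rpm, sense flips to +
mesh 3 [51T→43T]: ω = 923.9302×51/43 = 1095.8242 rpm, sense flips to −
mesh 4 [49T→49T]: ω = 1095.8242×49/49 = 1095.8242 rpm, sense flips to +
signed output speed = +1095.8242 rpm

+1095.8242 rpm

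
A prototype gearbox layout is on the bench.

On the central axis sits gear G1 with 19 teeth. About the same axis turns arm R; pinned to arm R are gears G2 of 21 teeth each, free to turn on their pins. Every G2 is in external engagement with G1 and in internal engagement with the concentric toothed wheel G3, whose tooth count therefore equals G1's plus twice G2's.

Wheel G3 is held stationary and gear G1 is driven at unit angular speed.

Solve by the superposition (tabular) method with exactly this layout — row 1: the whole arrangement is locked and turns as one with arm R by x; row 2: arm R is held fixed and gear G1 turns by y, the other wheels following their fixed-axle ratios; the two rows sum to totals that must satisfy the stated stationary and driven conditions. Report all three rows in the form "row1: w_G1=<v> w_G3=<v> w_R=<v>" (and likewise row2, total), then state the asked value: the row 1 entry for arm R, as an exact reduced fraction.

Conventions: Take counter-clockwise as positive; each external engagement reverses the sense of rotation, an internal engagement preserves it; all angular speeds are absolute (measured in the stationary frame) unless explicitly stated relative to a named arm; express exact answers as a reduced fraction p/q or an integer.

row1: w_G1=19/80 w_G3=19/80 w_R=19/80
row2: w_G1=61/80 w_G3=-19/80 w_R=0
total: w_G1=1 w_G3=0 w_R=19/80
asked value: 19/80

topology: planetary set — G1 19T / G2 21T / G3 61T, arm = carrier (Willis)
row 1 (train locked, turned with arm): all members turn x
row 2 (arm held, sun turns y): ω_ring = −(19/61)·y, ω_arm = 0
boundary: total ω_ring = x − (19/61)·y = 0 and total ω_sun = x + y = 1  ⇒  y = 61/80, x = 19/80
row 2 ring = −(19/61)·61/80 = -19/80
totals (row 1 + row 2): sun 19/80 + 61/80 = 1, ring 19/80 + (-19/80) = 0, arm 19/80 + 0 = 19/80
asked cell (row1, arm) = 19/80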